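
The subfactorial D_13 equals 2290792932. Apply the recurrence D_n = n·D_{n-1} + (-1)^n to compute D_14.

32071101049

D_14 = 14·2290792932 + 1 = 32071101049.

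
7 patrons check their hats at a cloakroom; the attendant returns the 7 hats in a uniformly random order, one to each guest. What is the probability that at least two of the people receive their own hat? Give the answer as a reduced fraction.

1331/5040

Favorable outcomes: Σ_{i≥2} C(7,i)·!(7-i) = 21·44 + 35·9 + 35·2 + 21·1 + 7·0 + 1·1 = 1331.
Total outcomes: 7! = 5040.
Probability = 1331/5040 = 1331/5040.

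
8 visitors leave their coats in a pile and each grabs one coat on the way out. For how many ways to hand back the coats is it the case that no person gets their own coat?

14833

By inclusion-exclusion, !8 = Σ (-1)^k · 8!/k! for k=0..8
= 8! - 8!/1! + 8!/2! - 8!/3! + 8!/4! - 8!/5! + 8!/6! - 8!/7! + 8!/8!
= 40320 - 40320 + 20160 - 6720 + 1680 - 336 + 56 - 8 + 1
= 14833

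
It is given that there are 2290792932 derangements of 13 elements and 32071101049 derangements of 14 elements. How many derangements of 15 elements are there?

481066515734

D_15 = (15-1)·(D_14 + D_13) = 14·(32071101049 + 2290792932) = 14·34361893981 = 481066515734.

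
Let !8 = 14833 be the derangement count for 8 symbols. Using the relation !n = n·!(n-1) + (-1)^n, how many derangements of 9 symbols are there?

!9 = 9·14833 - 1 = 133496.

133496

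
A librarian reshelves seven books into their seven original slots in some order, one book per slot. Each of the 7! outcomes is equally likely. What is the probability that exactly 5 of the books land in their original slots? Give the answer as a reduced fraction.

1/240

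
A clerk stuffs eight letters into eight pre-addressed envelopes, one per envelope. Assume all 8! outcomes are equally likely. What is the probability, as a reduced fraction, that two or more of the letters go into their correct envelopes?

2131/8064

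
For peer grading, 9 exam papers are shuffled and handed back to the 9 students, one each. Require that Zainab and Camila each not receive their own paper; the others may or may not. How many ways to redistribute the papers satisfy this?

287280

Let A_j be the event that the j-th constrained one is fixed. By inclusion-exclusion over the 2 events:
Σ_{j=0}^{2} (-1)^j C(2,j)(9-j)!
= C(2,0)·9! - C(2,1)·8! + C(2,2)·7!
= 362880 - 80640 + 5040
= 287280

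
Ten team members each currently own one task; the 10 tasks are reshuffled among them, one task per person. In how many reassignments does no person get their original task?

1334961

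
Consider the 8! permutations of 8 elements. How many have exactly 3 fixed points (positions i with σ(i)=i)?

2464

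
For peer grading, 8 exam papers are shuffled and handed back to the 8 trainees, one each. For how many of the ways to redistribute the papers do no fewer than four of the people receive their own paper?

771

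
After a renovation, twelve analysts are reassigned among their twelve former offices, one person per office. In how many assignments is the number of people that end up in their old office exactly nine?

440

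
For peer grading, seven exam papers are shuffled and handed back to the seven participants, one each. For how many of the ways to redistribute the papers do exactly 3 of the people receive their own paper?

315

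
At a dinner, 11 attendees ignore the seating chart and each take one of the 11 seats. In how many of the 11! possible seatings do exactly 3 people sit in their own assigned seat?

2447445

Pick the 3 fixed positions: C(11,3) = 165 ways.
The remaining 8 must be deranged: !8 = 14833.
Total: 165 × 14833 = 2447445.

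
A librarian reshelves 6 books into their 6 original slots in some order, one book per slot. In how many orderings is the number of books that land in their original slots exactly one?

264

Choose which one of the 6 is fixed: C(6,1) = 6.
The other 5 form a derangement: !5 = 44.
Total: 6 × 44 = 264.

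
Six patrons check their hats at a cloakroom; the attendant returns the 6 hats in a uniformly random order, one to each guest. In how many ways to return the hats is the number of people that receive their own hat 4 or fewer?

Sum C(6,i)·!(6-i) for i = 0..4:
  i=0: C(6,0)·!6 = 1·265 = 265
  i=1: C(6,1)·!5 = 6·44 = 264
  i=2: C(6,2)·!4 = 15·9 = 135
  i=3: C(6,3)·!3 = 20·2 = 40
  i=4: C(6,4)·!2 = 15·1 = 15
Total = 719.

719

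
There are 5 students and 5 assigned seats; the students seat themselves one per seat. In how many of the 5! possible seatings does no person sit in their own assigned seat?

44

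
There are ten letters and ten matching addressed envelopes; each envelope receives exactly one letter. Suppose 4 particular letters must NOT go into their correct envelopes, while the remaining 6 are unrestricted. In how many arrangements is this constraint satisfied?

2399760

Inclusion-exclusion on the 4 forbidden self-matches:
Σ_{j=0}^{4} (-1)^j C(4,j)(10-j)!
= C(4,0)·10! - C(4,1)·9! + C(4,2)·8! - C(4,3)·7! + C(4,4)·6!
= 3628800 - 1451520 + 241920 - 20160 + 720
= 2399760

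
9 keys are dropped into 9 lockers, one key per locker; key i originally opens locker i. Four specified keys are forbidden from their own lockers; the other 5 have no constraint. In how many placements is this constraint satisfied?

229080

Let A_j be the event that the j-th constrained one is fixed. By inclusion-exclusion over the 4 events:
Σ_{j=0}^{4} (-1)^j C(4,j)(9-j)!
= C(4,0)·9! - C(4,1)·8! + C(4,2)·7! - C(4,3)·6! + C(4,4)·5!
= 362880 - 161280 + 30240 - 2880 + 120
= 229080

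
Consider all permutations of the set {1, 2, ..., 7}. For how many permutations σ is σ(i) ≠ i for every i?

By inclusion-exclusion, !7 = Σ (-1)^k · 7!/k! for k=0..7
= 7! - 7!/1! + 7!/2! - 7!/3! + 7!/4! - 7!/5! + 7!/6! - 7!/7!
= 5040 - 5040 + 2520 - 840 + 210 - 42 + 7 - 1
= 1854

1854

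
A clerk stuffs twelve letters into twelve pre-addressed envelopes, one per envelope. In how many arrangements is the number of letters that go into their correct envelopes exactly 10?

66

Pick the 10 fixed positions: C(12,10) = 66 ways.
The remaining 2 must be deranged: !2 = 1.
Total: 66 × 1 = 66.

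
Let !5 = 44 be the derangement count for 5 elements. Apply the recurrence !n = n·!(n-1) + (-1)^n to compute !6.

!6 = 6·44 + 1 = 265.

265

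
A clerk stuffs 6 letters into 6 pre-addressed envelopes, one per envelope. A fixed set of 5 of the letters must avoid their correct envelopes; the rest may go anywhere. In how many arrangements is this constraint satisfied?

309

Let A_j be the event that the j-th constrained one is fixed. By inclusion-exclusion over the 5 events:
Σ_{j=0}^{5} (-1)^j C(5,j)(6-j)!
= C(5,0)·6! - C(5,1)·5! + C(5,2)·4! - C(5,3)·3! + C(5,4)·2! - C(5,5)·1!
= 720 - 600 + 240 - 60 + 10 - 1
= 309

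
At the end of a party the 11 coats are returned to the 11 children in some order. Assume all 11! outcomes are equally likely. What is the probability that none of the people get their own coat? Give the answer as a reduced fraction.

Favorable outcomes: !11 = 14684570.
Total outcomes: 11! = 39916800.
Probability = 14684570/39916800 = 1468457/3991680.

1468457/3991680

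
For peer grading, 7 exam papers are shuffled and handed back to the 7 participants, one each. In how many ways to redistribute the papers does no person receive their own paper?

!7 is the nearest integer to 7!/e.
7! = 5040, and 5040/e ≈ 1854.11, so !7 = 1854.

1854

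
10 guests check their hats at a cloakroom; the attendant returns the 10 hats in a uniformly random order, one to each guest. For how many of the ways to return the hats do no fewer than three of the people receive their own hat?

291394

Sum C(10,i)·!(10-i) for i = 3..10:
  i=3: C(10,3)·!7 = 120·1854 = 222480
  i=4: C(10,4)·!6 = 210·265 = 55650
  i=5: C(10,5)·!5 = 252·44 = 11088
  i=6: C(10,6)·!4 = 210·9 = 1890
  i=7: C(10,7)·!3 = 120·2 = 240
  i=8: C(10,8)·!2 = 45·1 = 45
  i=9: C(10,9)·!1 = 10·0 = 0
  i=10: C(10,10)·!0 = 1·1 = 1
Total = 291394.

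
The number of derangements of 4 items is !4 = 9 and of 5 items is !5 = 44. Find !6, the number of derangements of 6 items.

!6 = (6-1)·(!5 + !4) = 5·(44 + 9) = 5·53 = 265.

265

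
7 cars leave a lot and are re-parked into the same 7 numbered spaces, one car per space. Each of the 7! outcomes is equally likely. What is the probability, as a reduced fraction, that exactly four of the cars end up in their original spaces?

1/72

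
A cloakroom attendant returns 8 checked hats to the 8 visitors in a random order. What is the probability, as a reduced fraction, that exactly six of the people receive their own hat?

1/1440

Favorable outcomes: C(8,6)·!2 = 28·1 = 28.
Total outcomes: 8! = 40320.
Probability = 28/40320 = 1/1440.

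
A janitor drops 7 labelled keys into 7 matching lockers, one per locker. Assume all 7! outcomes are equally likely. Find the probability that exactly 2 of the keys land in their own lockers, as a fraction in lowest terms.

11/60

Favorable outcomes: C(7,2)·!5 = 21·44 = 924.
Total outcomes: 7! = 5040.
Probability = 924/5040 = 11/60.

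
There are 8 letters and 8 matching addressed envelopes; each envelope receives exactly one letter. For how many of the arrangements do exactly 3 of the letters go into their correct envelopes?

Choose which 3 of the 8 are fixed: C(8,3) = 56.
The other 5 form a derangement: !5 = 44.
Total: 56 × 44 = 2464.

2464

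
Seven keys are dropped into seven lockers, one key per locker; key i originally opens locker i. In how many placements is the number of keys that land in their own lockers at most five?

5039

# with exactly i fixed is C(7,i)·!(7-i); sum over i=0..5:
  i=0: C(7,0)·!7 = 1·1854 = 1854
  i=1: C(7,1)·!6 = 7·265 = 1855
  i=2: C(7,2)·!5 = 21·44 = 924
  i=3: C(7,3)·!4 = 35·9 = 315
  i=4: C(7,4)·!3 = 35·2 = 70
  i=5: C(7,5)·!2 = 21·1 = 21
Total = 5039.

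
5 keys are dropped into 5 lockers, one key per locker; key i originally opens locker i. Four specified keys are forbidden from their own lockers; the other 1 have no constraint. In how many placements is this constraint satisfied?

53

Let A_j be the event that the j-th constrained one is fixed. By inclusion-exclusion over the 4 events:
Σ_{j=0}^{4} (-1)^j C(4,j)(5-j)!
= C(4,0)·5! - C(4,1)·4! + C(4,2)·3! - C(4,3)·2! + C(4,4)·1!
= 120 - 96 + 36 - 8 + 1
= 53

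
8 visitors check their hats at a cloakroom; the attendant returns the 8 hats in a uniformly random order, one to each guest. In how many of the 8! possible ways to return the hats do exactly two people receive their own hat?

7420

Choose which 2 of the 8 are fixed: C(8,2) = 28.
The remaining 6 must be deranged: !6 = 265.
Total: 28 × 265 = 7420.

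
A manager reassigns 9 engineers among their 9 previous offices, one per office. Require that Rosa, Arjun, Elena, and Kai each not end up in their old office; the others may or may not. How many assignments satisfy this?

Inclusion-exclusion on the 4 forbidden self-matches:
Σ_{j=0}^{4} (-1)^j C(4,j)(9-j)!
= C(4,0)·9! - C(4,1)·8! + C(4,2)·7! - C(4,3)·6! + C(4,4)·5!
= 362880 - 161280 + 30240 - 2880 + 120
= 229080

229080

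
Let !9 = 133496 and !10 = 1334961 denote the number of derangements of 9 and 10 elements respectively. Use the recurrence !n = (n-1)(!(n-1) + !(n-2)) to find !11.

14684570

!11 = (11-1)·(!10 + !9) = 10·(1334961 + 133496) = 10·1468457 = 14684570.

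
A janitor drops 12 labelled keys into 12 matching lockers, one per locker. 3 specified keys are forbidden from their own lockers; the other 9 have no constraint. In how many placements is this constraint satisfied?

369774720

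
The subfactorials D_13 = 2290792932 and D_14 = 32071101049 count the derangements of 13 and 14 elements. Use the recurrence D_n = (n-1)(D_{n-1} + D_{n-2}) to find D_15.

481066515734

D_15 = (15-1)·(D_14 + D_13) = 14·(32071101049 + 2290792932) = 14·34361893981 = 481066515734.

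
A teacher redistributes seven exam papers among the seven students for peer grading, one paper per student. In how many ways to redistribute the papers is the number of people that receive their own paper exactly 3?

315

Choose which 3 of the 7 are fixed: C(7,3) = 35.
The remaining 4 must be deranged: !4 = 9.
Total: 35 × 9 = 315.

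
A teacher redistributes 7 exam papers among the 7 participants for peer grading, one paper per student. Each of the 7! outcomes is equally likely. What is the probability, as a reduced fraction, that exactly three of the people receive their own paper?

1/16

Favorable outcomes: C(7,3)·!4 = 35·9 = 315.
Total outcomes: 7! = 5040.
Probability = 315/5040 = 1/16.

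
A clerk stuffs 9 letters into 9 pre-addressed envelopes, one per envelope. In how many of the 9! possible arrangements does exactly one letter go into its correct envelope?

Choose which one of the 9 is fixed: C(9,1) = 9.
The remaining 8 must be deranged: !8 = 14833.
Total: 9 × 14833 = 133497.

133497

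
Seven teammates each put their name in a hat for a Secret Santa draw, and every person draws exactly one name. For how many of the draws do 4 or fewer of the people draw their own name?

5018

# with exactly i fixed is C(7,i)·!(7-i); sum over i=0..4:
  i=0: C(7,0)·!7 = 1·1854 = 1854
  i=1: C(7,1)·!6 = 7·265 = 1855
  i=2: C(7,2)·!5 = 21·44 = 924
  i=3: C(7,3)·!4 = 35·9 = 315
  i=4: C(7,4)·!3 = 35·2 = 70
Total = 5018.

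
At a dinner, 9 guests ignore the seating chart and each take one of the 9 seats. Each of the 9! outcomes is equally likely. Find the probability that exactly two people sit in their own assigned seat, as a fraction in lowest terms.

103/560

Favorable outcomes: C(9,2)·!7 = 36·1854 = 66744.
Total outcomes: 9! = 362880.
Probability = 66744/362880 = 103/560.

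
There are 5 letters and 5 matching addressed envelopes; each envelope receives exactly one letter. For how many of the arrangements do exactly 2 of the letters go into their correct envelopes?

Choose which 2 of the 5 are fixed: C(5,2) = 10.
The other 3 form a derangement: !3 = 2.
Total: 10 × 2 = 20.

20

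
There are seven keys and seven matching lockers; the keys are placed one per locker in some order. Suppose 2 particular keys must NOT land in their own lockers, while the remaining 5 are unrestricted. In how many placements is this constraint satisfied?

3720

Inclusion-exclusion on the 2 forbidden self-matches:
Σ_{j=0}^{2} (-1)^j C(2,j)(7-j)!
= C(2,0)·7! - C(2,1)·6! + C(2,2)·5!
= 5040 - 1440 + 120
= 3720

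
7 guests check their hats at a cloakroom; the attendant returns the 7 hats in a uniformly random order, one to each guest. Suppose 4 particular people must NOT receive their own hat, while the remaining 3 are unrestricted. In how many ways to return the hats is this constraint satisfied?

Let A_j be the event that the j-th constrained one is fixed. By inclusion-exclusion over the 4 events:
Σ_{j=0}^{4} (-1)^j C(4,j)(7-j)!
= C(4,0)·7! - C(4,1)·6! + C(4,2)·5! - C(4,3)·4! + C(4,4)·3!
= 5040 - 2880 + 720 - 96 + 6
= 2790

2790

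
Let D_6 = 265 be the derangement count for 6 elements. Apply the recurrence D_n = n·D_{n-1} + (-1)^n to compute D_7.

D_7 = 7·265 - 1 = 1854.

1854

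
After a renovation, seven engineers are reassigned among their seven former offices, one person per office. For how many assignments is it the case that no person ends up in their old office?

1854

!7 = 7! · Σ_{k=0}^{7} (-1)^k/k!
= 7! - 7!/1! + 7!/2! - 7!/3! + 7!/4! - 7!/5! + 7!/6! - 7!/7!
= 5040 - 5040 + 2520 - 840 + 210 - 42 + 7 - 1
= 1854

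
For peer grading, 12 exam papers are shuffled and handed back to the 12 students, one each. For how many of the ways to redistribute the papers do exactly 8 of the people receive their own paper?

Pick the 8 fixed positions: C(12,8) = 495 ways.
The remaining 4 must be deranged: !4 = 9.
Total: 495 × 9 = 4455.

4455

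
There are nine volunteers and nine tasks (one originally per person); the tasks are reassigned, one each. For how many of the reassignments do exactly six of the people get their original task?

168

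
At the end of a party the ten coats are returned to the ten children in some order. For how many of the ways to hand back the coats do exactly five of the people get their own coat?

11088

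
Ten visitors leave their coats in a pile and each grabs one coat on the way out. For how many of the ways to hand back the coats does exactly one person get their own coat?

Pick the single fixed position: C(10,1) = 10 ways.
The other 9 form a derangement: !9 = 133496.
Total: 10 × 133496 = 1334960.

1334960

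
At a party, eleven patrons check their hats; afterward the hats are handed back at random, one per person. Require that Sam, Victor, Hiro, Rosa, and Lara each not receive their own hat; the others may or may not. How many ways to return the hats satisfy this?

Let A_j be the event that the j-th constrained one is fixed. By inclusion-exclusion over the 5 events:
Σ_{j=0}^{5} (-1)^j C(5,j)(11-j)!
= C(5,0)·11! - C(5,1)·10! + C(5,2)·9! - C(5,3)·8! + C(5,4)·7! - C(5,5)·6!
= 39916800 - 18144000 + 3628800 - 403200 + 25200 - 720
= 25022880

25022880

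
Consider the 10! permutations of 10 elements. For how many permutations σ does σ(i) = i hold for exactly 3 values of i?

Pick the 3 fixed positions: C(10,3) = 120 ways.
The other 7 form a derangement: !7 = 1854.
Total: 120 × 1854 = 222480.

222480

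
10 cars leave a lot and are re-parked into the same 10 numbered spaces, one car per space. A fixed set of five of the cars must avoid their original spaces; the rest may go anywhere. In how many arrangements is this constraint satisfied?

2170680

Let A_j be the event that the j-th constrained one is fixed. By inclusion-exclusion over the 5 events:
Σ_{j=0}^{5} (-1)^j C(5,j)(10-j)!
= C(5,0)·10! - C(5,1)·9! + C(5,2)·8! - C(5,3)·7! + C(5,4)·6! - C(5,5)·5!
= 3628800 - 1814400 + 403200 - 50400 + 3600 - 120
= 2170680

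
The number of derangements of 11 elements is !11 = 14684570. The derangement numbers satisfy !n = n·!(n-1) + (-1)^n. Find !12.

!12 = 12·14684570 + 1 = 176214841.

176214841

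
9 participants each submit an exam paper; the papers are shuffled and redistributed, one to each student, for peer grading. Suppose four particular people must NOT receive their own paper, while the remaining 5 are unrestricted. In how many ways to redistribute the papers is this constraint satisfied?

229080

Let A_j be the event that the j-th constrained one is fixed. By inclusion-exclusion over the 4 events:
Σ_{j=0}^{4} (-1)^j C(4,j)(9-j)!
= C(4,0)·9! - C(4,1)·8! + C(4,2)·7! - C(4,3)·6! + C(4,4)·5!
= 362880 - 161280 + 30240 - 2880 + 120
= 229080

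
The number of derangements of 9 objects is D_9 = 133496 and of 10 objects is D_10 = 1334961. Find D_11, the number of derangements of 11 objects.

14684570

D_11 = (11-1)·(D_10 + D_9) = 10·(1334961 + 133496) = 10·1468457 = 14684570.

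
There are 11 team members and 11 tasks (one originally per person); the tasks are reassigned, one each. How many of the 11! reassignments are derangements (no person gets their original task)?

14684570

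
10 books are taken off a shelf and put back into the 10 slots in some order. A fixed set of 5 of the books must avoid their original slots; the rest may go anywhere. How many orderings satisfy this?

Inclusion-exclusion on the 5 forbidden self-matches:
Σ_{j=0}^{5} (-1)^j C(5,j)(10-j)!
= C(5,0)·10! - C(5,1)·9! + C(5,2)·8! - C(5,3)·7! + C(5,4)·6! - C(5,5)·5!
= 3628800 - 1814400 + 403200 - 50400 + 3600 - 120
= 2170680

2170680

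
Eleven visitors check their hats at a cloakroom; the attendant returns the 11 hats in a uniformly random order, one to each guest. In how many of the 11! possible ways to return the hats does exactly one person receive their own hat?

Choose which one of the 11 is fixed: C(11,1) = 11.
The other 10 form a derangement: !10 = 1334961.
Total: 11 × 1334961 = 14684571.

14684571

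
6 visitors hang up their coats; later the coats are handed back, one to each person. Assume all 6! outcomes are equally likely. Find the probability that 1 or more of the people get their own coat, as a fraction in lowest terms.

91/144

Favorable outcomes: Σ_{i≥1} C(6,i)·!(6-i) = 6·44 + 15·9 + 20·2 + 15·1 + 6·0 + 1·1 = 455.
Total outcomes: 6! = 720.
Probability = 455/720 = 91/144.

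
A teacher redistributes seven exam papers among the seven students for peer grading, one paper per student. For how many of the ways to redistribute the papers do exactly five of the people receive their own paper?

Pick the 5 fixed positions: C(7,5) = 21 ways.
The other 2 form a derangement: !2 = 1.
Total: 21 × 1 = 21.

21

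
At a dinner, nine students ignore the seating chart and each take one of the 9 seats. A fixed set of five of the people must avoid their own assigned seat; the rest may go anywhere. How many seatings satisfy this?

205056

Let A_j be the event that the j-th constrained one is fixed. By inclusion-exclusion over the 5 events:
Σ_{j=0}^{5} (-1)^j C(5,j)(9-j)!
= C(5,0)·9! - C(5,1)·8! + C(5,2)·7! - C(5,3)·6! + C(5,4)·5! - C(5,5)·4!
= 362880 - 201600 + 50400 - 7200 + 600 - 24
= 205056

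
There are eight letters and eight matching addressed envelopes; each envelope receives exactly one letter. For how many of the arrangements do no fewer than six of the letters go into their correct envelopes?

29

# with exactly i fixed is C(8,i)·!(8-i); sum over i=6..8:
  i=6: C(8,6)·!2 = 28·1 = 28
  i=7: C(8,7)·!1 = 8·0 = 0
  i=8: C(8,8)·!0 = 1·1 = 1
Total = 29.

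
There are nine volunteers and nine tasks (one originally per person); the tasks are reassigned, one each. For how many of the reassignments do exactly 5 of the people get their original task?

1134

Pick the 5 fixed positions: C(9,5) = 126 ways.
The other 4 form a derangement: !4 = 9.
Total: 126 × 9 = 1134.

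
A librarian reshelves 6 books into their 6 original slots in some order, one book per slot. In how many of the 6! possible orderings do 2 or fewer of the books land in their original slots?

664

Sum C(6,i)·!(6-i) for i = 0..2:
  i=0: C(6,0)·!6 = 1·265 = 265
  i=1: C(6,1)·!5 = 6·44 = 264
  i=2: C(6,2)·!4 = 15·9 = 135
Total = 664.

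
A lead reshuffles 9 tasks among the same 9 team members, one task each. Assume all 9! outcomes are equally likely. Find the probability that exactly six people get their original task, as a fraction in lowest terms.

1/2160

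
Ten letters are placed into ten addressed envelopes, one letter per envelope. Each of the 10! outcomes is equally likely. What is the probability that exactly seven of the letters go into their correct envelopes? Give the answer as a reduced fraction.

Favorable outcomes: C(10,7)·!3 = 120·2 = 240.
Total outcomes: 10! = 3628800.
Probability = 240/3628800 = 1/15120.

1/15120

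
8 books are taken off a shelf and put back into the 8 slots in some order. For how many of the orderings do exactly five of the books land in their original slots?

Choose which 5 of the 8 are fixed: C(8,5) = 56.
The other 3 form a derangement: !3 = 2.
Total: 56 × 2 = 112.

112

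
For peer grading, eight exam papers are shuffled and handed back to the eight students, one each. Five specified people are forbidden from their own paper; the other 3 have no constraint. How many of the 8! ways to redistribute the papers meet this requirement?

Inclusion-exclusion on the 5 forbidden self-matches:
Σ_{j=0}^{5} (-1)^j C(5,j)(8-j)!
= C(5,0)·8! - C(5,1)·7! + C(5,2)·6! - C(5,3)·5! + C(5,4)·4! - C(5,5)·3!
= 40320 - 25200 + 7200 - 1200 + 120 - 6
= 21234

21234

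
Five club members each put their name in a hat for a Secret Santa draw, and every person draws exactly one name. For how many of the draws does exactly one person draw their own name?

Pick the single fixed position: C(5,1) = 5 ways.
The other 4 form a derangement: !4 = 9.
Total: 5 × 9 = 45.

45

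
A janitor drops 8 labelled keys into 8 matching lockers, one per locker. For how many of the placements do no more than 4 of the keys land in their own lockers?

40179

# with exactly i fixed is C(8,i)·!(8-i); sum over i=0..4:
  i=0: C(8,0)·!8 = 1·14833 = 14833
  i=1: C(8,1)·!7 = 8·1854 = 14832
  i=2: C(8,2)·!6 = 28·265 = 7420
  i=3: C(8,3)·!5 = 56·44 = 2464
  i=4: C(8,4)·!4 = 70·9 = 630
Total = 40179.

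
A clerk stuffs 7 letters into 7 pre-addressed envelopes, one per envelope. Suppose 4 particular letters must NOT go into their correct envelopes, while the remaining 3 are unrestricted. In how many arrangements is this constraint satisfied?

2790

Inclusion-exclusion on the 4 forbidden self-matches:
Σ_{j=0}^{4} (-1)^j C(4,j)(7-j)!
= C(4,0)·7! - C(4,1)·6! + C(4,2)·5! - C(4,3)·4! + C(4,4)·3!
= 5040 - 2880 + 720 - 96 + 6
= 2790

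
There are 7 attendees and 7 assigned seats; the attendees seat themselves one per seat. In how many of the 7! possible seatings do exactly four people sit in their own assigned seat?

70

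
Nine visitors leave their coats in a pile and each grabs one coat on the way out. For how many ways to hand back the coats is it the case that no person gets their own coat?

Recurrence: !9 = 9·!8 + (-1)^9.
!9 = 9·14833 - 1 = 133496

133496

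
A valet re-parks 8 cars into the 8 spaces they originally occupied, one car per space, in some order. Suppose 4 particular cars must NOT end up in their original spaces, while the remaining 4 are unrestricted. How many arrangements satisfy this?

24024

Let A_j be the event that the j-th constrained one is fixed. By inclusion-exclusion over the 4 events:
Σ_{j=0}^{4} (-1)^j C(4,j)(8-j)!
= C(4,0)·8! - C(4,1)·7! + C(4,2)·6! - C(4,3)·5! + C(4,4)·4!
= 40320 - 20160 + 4320 - 480 + 24
= 24024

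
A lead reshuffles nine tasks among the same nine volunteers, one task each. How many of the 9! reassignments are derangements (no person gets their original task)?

Use !n = (n-1)(!(n-1) + !(n-2)).
!9 = 8·(14833 + 1854) = 8·16687 = 133496

133496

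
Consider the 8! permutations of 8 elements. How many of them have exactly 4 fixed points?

Pick the 4 fixed positions: C(8,4) = 70 ways.
The other 4 form a derangement: !4 = 9.
Total: 70 × 9 = 630.

630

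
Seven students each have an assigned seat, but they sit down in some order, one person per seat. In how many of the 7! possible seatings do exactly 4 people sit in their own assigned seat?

Choose which 4 of the 7 are fixed: C(7,4) = 35.
The other 3 form a derangement: !3 = 2.
Total: 35 × 2 = 70.

70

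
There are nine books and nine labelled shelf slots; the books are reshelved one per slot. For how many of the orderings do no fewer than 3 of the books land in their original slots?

29143

Sum C(9,i)·!(9-i) for i = 3..9:
  i=3: C(9,3)·!6 = 84·265 = 22260
  i=4: C(9,4)·!5 = 126·44 = 5544
  i=5: C(9,5)·!4 = 126·9 = 1134
  i=6: C(9,6)·!3 = 84·2 = 168
  i=7: C(9,7)·!2 = 36·1 = 36
  i=8: C(9,8)·!1 = 9·0 = 0
  i=9: C(9,9)·!0 = 1·1 = 1
Total = 29143.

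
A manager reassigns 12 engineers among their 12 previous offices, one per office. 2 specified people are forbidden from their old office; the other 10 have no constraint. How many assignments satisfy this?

Let A_j be the event that the j-th constrained one is fixed. By inclusion-exclusion over the 2 events:
Σ_{j=0}^{2} (-1)^j C(2,j)(12-j)!
= C(2,0)·12! - C(2,1)·11! + C(2,2)·10!
= 479001600 - 79833600 + 3628800
= 402796800

402796800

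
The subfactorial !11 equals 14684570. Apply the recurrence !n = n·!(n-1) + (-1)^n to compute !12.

!12 = 12·14684570 + 1 = 176214841.

176214841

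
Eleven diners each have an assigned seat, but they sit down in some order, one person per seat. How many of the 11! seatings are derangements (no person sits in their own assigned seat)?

14684570

!11 is the nearest integer to 11!/e.
11! = 39916800, and 39916800/e ≈ 14684570.08, so !11 = 14684570.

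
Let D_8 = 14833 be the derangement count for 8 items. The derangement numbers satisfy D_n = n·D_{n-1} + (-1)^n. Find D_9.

133496

D_9 = 9·14833 - 1 = 133496.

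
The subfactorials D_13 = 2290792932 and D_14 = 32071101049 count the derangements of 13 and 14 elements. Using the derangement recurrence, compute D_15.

D_15 = (15-1)·(D_14 + D_13) = 14·(32071101049 + 2290792932) = 14·34361893981 = 481066515734.

481066515734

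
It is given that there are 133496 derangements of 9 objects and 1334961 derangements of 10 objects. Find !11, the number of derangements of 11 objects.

!11 = (11-1)·(!10 + !9) = 10·(1334961 + 133496) = 10·1468457 = 14684570.

14684570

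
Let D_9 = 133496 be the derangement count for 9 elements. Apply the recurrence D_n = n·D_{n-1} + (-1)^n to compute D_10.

D_10 = 10·133496 + 1 = 1334961.

1334961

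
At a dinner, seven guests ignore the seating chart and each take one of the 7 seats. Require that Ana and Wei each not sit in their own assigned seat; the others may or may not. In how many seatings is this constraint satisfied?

3720

Inclusion-exclusion on the 2 forbidden self-matches:
Σ_{j=0}^{2} (-1)^j C(2,j)(7-j)!
= C(2,0)·7! - C(2,1)·6! + C(2,2)·5!
= 5040 - 1440 + 120
= 3720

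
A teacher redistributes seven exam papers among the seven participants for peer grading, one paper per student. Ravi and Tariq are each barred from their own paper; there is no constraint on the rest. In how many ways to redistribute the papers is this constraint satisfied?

3720

Inclusion-exclusion on the 2 forbidden self-matches:
Σ_{j=0}^{2} (-1)^j C(2,j)(7-j)!
= C(2,0)·7! - C(2,1)·6! + C(2,2)·5!
= 5040 - 1440 + 120
= 3720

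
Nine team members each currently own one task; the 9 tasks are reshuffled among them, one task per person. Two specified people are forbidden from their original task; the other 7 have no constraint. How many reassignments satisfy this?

287280

Inclusion-exclusion on the 2 forbidden self-matches:
Σ_{j=0}^{2} (-1)^j C(2,j)(9-j)!
= C(2,0)·9! - C(2,1)·8! + C(2,2)·7!
= 362880 - 80640 + 5040
= 287280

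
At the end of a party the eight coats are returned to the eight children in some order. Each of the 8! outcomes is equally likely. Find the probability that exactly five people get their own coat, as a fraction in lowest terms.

1/360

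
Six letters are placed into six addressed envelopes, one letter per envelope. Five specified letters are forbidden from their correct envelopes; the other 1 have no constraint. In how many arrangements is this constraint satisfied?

Inclusion-exclusion on the 5 forbidden self-matches:
Σ_{j=0}^{5} (-1)^j C(5,j)(6-j)!
= C(5,0)·6! - C(5,1)·5! + C(5,2)·4! - C(5,3)·3! + C(5,4)·2! - C(5,5)·1!
= 720 - 600 + 240 - 60 + 10 - 1
= 309

309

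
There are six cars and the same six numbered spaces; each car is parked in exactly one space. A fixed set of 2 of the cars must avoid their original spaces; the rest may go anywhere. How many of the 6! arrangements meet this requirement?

Inclusion-exclusion on the 2 forbidden self-matches:
Σ_{j=0}^{2} (-1)^j C(2,j)(6-j)!
= C(2,0)·6! - C(2,1)·5! + C(2,2)·4!
= 720 - 240 + 24
= 504

504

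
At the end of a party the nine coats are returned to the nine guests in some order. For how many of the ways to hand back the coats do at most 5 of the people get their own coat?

Sum C(9,i)·!(9-i) for i = 0..5:
  i=0: C(9,0)·!9 = 1·133496 = 133496
  i=1: C(9,1)·!8 = 9·14833 = 133497
  i=2: C(9,2)·!7 = 36·1854 = 66744
  i=3: C(9,3)·!6 = 84·265 = 22260
  i=4: C(9,4)·!5 = 126·44 = 5544
  i=5: C(9,5)·!4 = 126·9 = 1134
Total = 362675.

362675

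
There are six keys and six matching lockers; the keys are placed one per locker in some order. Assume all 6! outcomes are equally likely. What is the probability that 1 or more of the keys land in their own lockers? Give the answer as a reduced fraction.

Favorable outcomes: Σ_{i≥1} C(6,i)·!(6-i) = 6·44 + 15·9 + 20·2 + 15·1 + 6·0 + 1·1 = 455.
Total outcomes: 6! = 720.
Probability = 455/720 = 91/144.

91/144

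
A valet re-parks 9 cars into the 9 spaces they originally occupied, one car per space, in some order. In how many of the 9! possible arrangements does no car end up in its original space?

133496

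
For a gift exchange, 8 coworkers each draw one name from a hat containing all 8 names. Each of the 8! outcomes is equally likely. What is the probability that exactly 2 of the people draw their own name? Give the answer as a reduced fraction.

Favorable outcomes: C(8,2)·!6 = 28·265 = 7420.
Total outcomes: 8! = 40320.
Probability = 7420/40320 = 53/288.

53/288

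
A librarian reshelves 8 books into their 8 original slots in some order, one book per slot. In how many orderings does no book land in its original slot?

14833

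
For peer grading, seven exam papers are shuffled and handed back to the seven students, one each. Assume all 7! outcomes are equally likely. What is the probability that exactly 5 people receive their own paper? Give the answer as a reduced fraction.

1/240

Favorable outcomes: C(7,5)·!2 = 21·1 = 21.
Total outcomes: 7! = 5040.
Probability = 21/5040 = 1/240.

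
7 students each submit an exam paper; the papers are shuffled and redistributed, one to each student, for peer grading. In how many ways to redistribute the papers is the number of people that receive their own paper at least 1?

3186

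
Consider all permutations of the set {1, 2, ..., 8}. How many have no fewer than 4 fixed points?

771

# with exactly i fixed is C(8,i)·!(8-i); sum over i=4..8:
  i=4: C(8,4)·!4 = 70·9 = 630
  i=5: C(8,5)·!3 = 56·2 = 112
  i=6: C(8,6)·!2 = 28·1 = 28
  i=7: C(8,7)·!1 = 8·0 = 0
  i=8: C(8,8)·!0 = 1·1 = 1
Total = 771.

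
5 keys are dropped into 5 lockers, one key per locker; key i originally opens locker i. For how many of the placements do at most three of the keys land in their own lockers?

Sum C(5,i)·!(5-i) for i = 0..3:
  i=0: C(5,0)·!5 = 1·44 = 44
  i=1: C(5,1)·!4 = 5·9 = 45
  i=2: C(5,2)·!3 = 10·2 = 20
  i=3: C(5,3)·!2 = 10·1 = 10
Total = 119.

119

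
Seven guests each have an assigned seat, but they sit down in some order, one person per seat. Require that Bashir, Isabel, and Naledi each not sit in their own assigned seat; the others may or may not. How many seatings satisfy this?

3216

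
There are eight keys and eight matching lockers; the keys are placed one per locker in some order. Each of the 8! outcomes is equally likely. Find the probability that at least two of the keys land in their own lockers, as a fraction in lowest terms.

2131/8064

Favorable outcomes: Σ_{i≥2} C(8,i)·!(8-i) = 28·265 + 56·44 + 70·9 + 56·2 + 28·1 + 8·0 + 1·1 = 10655.
Total outcomes: 8! = 40320.
Probability = 10655/40320 = 2131/8064.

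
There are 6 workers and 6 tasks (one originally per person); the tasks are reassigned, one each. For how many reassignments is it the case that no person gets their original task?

!6 = 6! · Σ_{k=0}^{6} (-1)^k/k!
= 6! - 6!/1! + 6!/2! - 6!/3! + 6!/4! - 6!/5! + 6!/6!
= 720 - 720 + 360 - 120 + 30 - 6 + 1
= 265

265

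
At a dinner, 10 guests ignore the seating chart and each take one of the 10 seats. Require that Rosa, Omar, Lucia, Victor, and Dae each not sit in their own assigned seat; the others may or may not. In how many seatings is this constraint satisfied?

2170680

Inclusion-exclusion on the 5 forbidden self-matches:
Σ_{j=0}^{5} (-1)^j C(5,j)(10-j)!
= C(5,0)·10! - C(5,1)·9! + C(5,2)·8! - C(5,3)·7! + C(5,4)·6! - C(5,5)·5!
= 3628800 - 1814400 + 403200 - 50400 + 3600 - 120
= 2170680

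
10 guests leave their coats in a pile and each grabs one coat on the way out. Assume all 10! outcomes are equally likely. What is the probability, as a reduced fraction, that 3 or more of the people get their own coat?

145697/1814400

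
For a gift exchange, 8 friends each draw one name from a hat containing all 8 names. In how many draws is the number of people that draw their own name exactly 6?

28

Choose which 6 of the 8 are fixed: C(8,6) = 28.
The other 2 form a derangement: !2 = 1.
Total: 28 × 1 = 28.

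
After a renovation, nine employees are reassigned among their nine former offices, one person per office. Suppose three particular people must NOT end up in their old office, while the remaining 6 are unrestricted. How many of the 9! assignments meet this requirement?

Inclusion-exclusion on the 3 forbidden self-matches:
Σ_{j=0}^{3} (-1)^j C(3,j)(9-j)!
= C(3,0)·9! - C(3,1)·8! + C(3,2)·7! - C(3,3)·6!
= 362880 - 120960 + 15120 - 720
= 256320

256320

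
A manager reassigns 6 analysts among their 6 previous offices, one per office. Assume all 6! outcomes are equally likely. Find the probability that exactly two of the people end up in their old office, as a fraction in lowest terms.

3/16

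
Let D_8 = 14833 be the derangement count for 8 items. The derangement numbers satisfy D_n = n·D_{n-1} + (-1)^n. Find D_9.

133496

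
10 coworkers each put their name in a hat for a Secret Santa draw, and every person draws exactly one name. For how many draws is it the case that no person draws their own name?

1334961

!10 is the nearest integer to 10!/e.
10! = 3628800, and 3628800/e ≈ 1334960.92, so !10 = 1334961.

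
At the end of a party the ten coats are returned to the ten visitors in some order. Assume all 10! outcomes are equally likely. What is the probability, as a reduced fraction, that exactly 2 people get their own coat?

Favorable outcomes: C(10,2)·!8 = 45·14833 = 667485.
Total outcomes: 10! = 3628800.
Probability = 667485/3628800 = 2119/11520.

2119/11520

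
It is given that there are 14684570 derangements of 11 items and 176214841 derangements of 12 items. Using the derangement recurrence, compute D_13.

2290792932

D_13 = (13-1)·(D_12 + D_11) = 12·(176214841 + 14684570) = 12·190899411 = 2290792932.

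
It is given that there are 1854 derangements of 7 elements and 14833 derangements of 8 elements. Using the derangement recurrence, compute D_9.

133496

D_9 = (9-1)·(D_8 + D_7) = 8·(14833 + 1854) = 8·16687 = 133496.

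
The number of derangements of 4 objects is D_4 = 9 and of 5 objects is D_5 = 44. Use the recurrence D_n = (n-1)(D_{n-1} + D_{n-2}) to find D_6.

265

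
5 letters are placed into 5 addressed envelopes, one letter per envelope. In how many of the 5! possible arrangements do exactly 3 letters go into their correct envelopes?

Choose which 3 of the 5 are fixed: C(5,3) = 10.
The other 2 form a derangement: !2 = 1.
Total: 10 × 1 = 10.

10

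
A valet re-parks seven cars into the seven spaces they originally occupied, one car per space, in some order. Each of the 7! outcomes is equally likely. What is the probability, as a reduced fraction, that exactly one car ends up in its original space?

53/144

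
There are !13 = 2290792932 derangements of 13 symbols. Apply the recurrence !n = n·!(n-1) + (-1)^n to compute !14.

32071101049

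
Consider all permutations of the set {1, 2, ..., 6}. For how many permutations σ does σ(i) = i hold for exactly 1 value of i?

Pick the single fixed position: C(6,1) = 6 ways.
The remaining 5 must be deranged: !5 = 44.
Total: 6 × 44 = 264.

264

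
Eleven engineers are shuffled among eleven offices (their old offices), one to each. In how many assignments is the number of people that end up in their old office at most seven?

39916414

Sum C(11,i)·!(11-i) for i = 0..7:
  i=0: C(11,0)·!11 = 1·14684570 = 14684570
  i=1: C(11,1)·!10 = 11·1334961 = 14684571
  i=2: C(11,2)·!9 = 55·133496 = 7342280
  i=3: C(11,3)·!8 = 165·14833 = 2447445
  i=4: C(11,4)·!7 = 330·1854 = 611820
  i=5: C(11,5)·!6 = 462·265 = 122430
  i=6: C(11,6)·!5 = 462·44 = 20328
  i=7: C(11,7)·!4 = 330·9 = 2970
Total = 39916414.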